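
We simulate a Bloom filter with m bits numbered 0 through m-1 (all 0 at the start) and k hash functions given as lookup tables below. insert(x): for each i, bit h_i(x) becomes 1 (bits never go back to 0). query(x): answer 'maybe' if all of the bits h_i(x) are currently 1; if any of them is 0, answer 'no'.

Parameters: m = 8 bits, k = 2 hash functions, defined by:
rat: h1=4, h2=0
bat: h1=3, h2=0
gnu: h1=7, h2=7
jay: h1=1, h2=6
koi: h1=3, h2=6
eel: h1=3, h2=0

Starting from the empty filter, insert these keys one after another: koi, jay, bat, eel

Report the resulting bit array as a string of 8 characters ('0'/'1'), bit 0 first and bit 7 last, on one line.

Start: bits=00000000
After insert 'koi': sets bits 3 6 -> bits=00010010
After insert 'jay': sets bits 1 6 -> bits=01010010
After insert 'bat': sets bits 0 3 -> bits=11010010
After insert 'eel': sets bits 0 3 -> bits=11010010

Answer: 11010010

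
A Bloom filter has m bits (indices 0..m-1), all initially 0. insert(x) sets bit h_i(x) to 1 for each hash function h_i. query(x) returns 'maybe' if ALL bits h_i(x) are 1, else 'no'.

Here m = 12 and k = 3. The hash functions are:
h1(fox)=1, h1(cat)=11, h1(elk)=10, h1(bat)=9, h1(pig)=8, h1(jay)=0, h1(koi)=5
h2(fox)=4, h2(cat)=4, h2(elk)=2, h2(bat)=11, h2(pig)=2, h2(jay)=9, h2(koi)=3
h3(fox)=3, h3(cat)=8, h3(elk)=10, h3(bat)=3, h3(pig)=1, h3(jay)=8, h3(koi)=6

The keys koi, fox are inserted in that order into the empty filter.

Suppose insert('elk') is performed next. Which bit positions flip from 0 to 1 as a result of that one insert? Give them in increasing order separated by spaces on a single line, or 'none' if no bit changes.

Start: bits=000000000000
After insert 'koi': sets bits 3 5 6 -> bits=000101100000
After insert 'fox': sets bits 1 3 4 -> bits=010111100000
insert 'elk' would touch bits 2 10; currently bit2=0, bit10=0
Bits that are 0 among those (would change 0->1): 2 10

Answer: 2 10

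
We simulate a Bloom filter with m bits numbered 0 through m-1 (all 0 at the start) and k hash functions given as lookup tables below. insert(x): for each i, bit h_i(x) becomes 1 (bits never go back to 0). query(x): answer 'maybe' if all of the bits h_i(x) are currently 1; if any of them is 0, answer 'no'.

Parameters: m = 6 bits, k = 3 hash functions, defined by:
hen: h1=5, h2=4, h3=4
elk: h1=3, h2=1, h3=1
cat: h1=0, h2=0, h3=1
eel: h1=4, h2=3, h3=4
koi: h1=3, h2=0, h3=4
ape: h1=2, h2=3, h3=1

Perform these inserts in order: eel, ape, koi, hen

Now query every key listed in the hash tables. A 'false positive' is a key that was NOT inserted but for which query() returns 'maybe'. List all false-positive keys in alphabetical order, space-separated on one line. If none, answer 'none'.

Answer: cat elk

Derivation:
Start: bits=000000
After insert 'eel': sets bits 3 4 -> bits=000110
After insert 'ape': sets bits 1 2 3 -> bits=011110
After insert 'koi': sets bits 0 3 4 -> bits=111110
After insert 'hen': sets bits 4 5 -> bits=111111
Not inserted: cat elk — query each against bits=111111:
query cat: checks bit0=1, bit1=1 (all 1) -> maybe => FALSE POSITIVE
query elk: checks bit1=1, bit3=1 (all 1) -> maybe => FALSE POSITIVE
False positives (alphabetical): cat elk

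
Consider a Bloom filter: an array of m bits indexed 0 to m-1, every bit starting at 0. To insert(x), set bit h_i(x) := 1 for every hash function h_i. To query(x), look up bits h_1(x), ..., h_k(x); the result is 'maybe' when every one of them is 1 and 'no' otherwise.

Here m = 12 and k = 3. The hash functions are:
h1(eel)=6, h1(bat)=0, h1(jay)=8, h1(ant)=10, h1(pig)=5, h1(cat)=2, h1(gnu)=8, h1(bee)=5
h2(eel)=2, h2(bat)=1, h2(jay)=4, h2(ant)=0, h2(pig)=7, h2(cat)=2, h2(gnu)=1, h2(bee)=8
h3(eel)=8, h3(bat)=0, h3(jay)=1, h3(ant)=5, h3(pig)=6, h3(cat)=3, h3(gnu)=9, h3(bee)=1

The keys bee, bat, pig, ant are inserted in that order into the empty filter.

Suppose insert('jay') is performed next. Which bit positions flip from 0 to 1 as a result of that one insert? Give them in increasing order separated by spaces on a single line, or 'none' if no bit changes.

Answer: 4

Derivation:
Start: bits=000000000000
After insert 'bee': sets bits 1 5 8 -> bits=010001001000
After insert 'bat': sets bits 0 1 -> bits=110001001000
After insert 'pig': sets bits 5 6 7 -> bits=110001111000
After insert 'ant': sets bits 0 5 10 -> bits=110001111010
insert 'jay' would touch bits 1 4 8; currently bit1=1, bit4=0, bit8=1
Bits that are 0 among those (would change 0->1): 4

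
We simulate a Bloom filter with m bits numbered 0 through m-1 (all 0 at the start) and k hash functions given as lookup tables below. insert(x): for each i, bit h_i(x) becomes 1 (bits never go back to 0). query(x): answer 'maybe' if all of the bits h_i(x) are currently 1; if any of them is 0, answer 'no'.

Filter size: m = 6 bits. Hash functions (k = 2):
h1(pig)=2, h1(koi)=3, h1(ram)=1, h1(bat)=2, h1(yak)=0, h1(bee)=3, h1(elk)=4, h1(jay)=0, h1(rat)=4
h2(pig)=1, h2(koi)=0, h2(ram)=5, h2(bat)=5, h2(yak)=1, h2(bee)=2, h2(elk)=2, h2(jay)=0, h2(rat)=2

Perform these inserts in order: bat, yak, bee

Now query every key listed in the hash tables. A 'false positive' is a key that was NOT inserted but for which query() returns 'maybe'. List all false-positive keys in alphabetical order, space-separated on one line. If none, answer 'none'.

Answer: jay koi pig ram

Derivation:
Start: bits=000000
After insert 'bat': sets bits 2 5 -> bits=001001
After insert 'yak': sets bits 0 1 -> bits=111001
After insert 'bee': sets bits 2 3 -> bits=111101
Not inserted: elk jay koi pig ram rat — query each against bits=111101:
query elk: checks bit2=1, bit4=0 (has a 0) -> no => not a false positive
query jay: checks bit0=1 (all 1) -> maybe => FALSE POSITIVE
query koi: checks bit0=1, bit3=1 (all 1) -> maybe => FALSE POSITIVE
query pig: checks bit1=1, bit2=1 (all 1) -> maybe => FALSE POSITIVE
query ram: checks bit1=1, bit5=1 (all 1) -> maybe => FALSE POSITIVE
query rat: checks bit2=1, bit4=0 (has a 0) -> no => not a false positive
False positives (alphabetical): jay koi pig ram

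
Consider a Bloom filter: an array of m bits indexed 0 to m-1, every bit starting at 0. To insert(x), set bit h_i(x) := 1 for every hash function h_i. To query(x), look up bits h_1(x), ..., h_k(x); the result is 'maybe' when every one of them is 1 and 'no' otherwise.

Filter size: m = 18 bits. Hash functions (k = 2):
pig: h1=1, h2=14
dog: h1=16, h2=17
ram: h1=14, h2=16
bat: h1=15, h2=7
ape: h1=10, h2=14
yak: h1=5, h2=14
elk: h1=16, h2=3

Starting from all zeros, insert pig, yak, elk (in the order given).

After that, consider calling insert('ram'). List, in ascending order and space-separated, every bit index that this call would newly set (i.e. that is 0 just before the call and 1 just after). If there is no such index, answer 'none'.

Start: bits=000000000000000000
After insert 'pig': sets bits 1 14 -> bits=010000000000001000
After insert 'yak': sets bits 5 14 -> bits=010001000000001000
After insert 'elk': sets bits 3 16 -> bits=010101000000001010
insert 'ram' would touch bits 14 16; currently bit14=1, bit16=1
Bits that are 0 among those (would change 0->1): none

Answer: none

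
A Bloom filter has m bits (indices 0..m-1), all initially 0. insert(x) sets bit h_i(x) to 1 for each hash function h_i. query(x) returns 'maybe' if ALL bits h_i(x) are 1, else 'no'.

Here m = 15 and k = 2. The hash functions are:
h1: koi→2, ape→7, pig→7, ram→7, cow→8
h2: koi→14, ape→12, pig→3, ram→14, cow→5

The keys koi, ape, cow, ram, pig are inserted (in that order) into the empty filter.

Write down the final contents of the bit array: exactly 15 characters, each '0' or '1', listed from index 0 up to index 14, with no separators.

Start: bits=000000000000000
After insert 'koi': sets bits 2 14 -> bits=001000000000001
After insert 'ape': sets bits 7 12 -> bits=001000010000101
After insert 'cow': sets bits 5 8 -> bits=001001011000101
After insert 'ram': sets bits 7 14 -> bits=001001011000101
After insert 'pig': sets bits 3 7 -> bits=001101011000101

Answer: 001101011000101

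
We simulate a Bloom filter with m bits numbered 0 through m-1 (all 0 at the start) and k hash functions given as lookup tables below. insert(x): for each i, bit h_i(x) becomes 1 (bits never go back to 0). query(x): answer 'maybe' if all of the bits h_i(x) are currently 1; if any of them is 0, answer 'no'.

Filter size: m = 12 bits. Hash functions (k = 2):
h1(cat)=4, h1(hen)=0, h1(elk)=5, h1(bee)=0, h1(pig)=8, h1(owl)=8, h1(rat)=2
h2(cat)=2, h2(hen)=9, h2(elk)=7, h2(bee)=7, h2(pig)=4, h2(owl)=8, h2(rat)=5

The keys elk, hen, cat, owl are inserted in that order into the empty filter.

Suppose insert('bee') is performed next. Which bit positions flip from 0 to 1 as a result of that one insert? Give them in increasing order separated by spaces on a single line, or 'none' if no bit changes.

Answer: none

Derivation:
Start: bits=000000000000
After insert 'elk': sets bits 5 7 -> bits=000001010000
After insert 'hen': sets bits 0 9 -> bits=100001010100
After insert 'cat': sets bits 2 4 -> bits=101011010100
After insert 'owl': sets bits 8 -> bits=101011011100
insert 'bee' would touch bits 0 7; currently bit0=1, bit7=1
Bits that are 0 among those (would change 0->1): none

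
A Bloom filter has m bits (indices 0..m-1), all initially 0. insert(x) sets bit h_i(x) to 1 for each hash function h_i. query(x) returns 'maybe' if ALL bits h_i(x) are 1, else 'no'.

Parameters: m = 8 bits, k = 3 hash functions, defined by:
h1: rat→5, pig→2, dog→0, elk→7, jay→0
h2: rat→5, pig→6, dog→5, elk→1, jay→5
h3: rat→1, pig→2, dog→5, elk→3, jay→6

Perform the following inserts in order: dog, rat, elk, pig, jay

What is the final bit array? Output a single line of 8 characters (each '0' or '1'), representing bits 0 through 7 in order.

Start: bits=00000000
After insert 'dog': sets bits 0 5 -> bits=10000100
After insert 'rat': sets bits 1 5 -> bits=11000100
After insert 'elk': sets bits 1 3 7 -> bits=11010101
After insert 'pig': sets bits 2 6 -> bits=11110111
After insert 'jay': sets bits 0 5 6 -> bits=11110111

Answer: 11110111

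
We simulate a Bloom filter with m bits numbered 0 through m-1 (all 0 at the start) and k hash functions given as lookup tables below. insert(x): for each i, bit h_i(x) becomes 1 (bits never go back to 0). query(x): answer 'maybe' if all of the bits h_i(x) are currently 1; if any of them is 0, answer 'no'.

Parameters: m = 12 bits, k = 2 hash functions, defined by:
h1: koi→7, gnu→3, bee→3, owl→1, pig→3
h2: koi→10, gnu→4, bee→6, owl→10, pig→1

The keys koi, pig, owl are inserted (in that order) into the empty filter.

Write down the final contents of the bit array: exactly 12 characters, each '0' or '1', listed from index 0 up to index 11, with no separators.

Answer: 010100010010

Derivation:
Start: bits=000000000000
After insert 'koi': sets bits 7 10 -> bits=000000010010
After insert 'pig': sets bits 1 3 -> bits=010100010010
After insert 'owl': sets bits 1 10 -> bits=010100010010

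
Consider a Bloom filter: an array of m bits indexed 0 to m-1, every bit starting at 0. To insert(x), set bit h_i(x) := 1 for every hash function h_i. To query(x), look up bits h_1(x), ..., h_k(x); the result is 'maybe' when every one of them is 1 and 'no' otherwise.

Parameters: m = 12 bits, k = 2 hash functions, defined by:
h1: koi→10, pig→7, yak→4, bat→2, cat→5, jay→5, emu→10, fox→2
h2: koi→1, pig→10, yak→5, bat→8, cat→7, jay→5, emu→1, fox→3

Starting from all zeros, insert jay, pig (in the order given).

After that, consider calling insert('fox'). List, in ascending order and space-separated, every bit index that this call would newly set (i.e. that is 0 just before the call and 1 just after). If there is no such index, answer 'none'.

Start: bits=000000000000
After insert 'jay': sets bits 5 -> bits=000001000000
After insert 'pig': sets bits 7 10 -> bits=000001010010
insert 'fox' would touch bits 2 3; currently bit2=0, bit3=0
Bits that are 0 among those (would change 0->1): 2 3

Answer: 2 3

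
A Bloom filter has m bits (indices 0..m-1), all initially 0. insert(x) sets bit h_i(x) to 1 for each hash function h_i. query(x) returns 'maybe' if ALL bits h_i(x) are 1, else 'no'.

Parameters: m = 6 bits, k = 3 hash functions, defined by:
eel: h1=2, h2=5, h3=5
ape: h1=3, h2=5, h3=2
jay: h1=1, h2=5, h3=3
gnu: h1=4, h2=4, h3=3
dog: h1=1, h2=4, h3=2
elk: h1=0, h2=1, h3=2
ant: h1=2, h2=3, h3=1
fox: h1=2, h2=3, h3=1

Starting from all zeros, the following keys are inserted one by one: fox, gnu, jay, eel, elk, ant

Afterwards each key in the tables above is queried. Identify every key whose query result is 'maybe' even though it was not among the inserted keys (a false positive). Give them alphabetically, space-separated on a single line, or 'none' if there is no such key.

Answer: ape dog

Derivation:
Start: bits=000000
After insert 'fox': sets bits 1 2 3 -> bits=011100
After insert 'gnu': sets bits 3 4 -> bits=011110
After insert 'jay': sets bits 1 3 5 -> bits=011111
After insert 'eel': sets bits 2 5 -> bits=011111
After insert 'elk': sets bits 0 1 2 -> bits=111111
After insert 'ant': sets bits 1 2 3 -> bits=111111
Not inserted: ape dog — query each against bits=111111:
query ape: checks bit2=1, bit3=1, bit5=1 (all 1) -> maybe => FALSE POSITIVE
query dog: checks bit1=1, bit2=1, bit4=1 (all 1) -> maybe => FALSE POSITIVE
False positives (alphabetical): ape dog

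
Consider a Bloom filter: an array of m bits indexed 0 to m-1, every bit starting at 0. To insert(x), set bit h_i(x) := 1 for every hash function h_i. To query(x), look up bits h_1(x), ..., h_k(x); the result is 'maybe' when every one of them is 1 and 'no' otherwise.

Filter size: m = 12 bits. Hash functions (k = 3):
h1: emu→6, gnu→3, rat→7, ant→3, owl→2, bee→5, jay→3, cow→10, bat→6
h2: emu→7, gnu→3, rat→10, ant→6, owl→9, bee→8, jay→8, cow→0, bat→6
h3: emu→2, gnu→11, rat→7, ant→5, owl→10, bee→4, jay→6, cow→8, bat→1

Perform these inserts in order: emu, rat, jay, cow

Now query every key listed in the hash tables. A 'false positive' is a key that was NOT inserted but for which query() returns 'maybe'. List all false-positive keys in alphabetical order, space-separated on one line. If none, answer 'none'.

Start: bits=000000000000
After insert 'emu': sets bits 2 6 7 -> bits=001000110000
After insert 'rat': sets bits 7 10 -> bits=001000110010
After insert 'jay': sets bits 3 6 8 -> bits=001100111010
After insert 'cow': sets bits 0 8 10 -> bits=101100111010
Not inserted: ant bat bee gnu owl — query each against bits=101100111010:
query ant: checks bit3=1, bit5=0, bit6=1 (has a 0) -> no => not a false positive
query bat: checks bit1=0, bit6=1 (has a 0) -> no => not a false positive
query bee: checks bit4=0, bit5=0, bit8=1 (has a 0) -> no => not a false positive
query gnu: checks bit3=1, bit11=0 (has a 0) -> no => not a false positive
query owl: checks bit2=1, bit9=0, bit10=1 (has a 0) -> no => not a false positive
False positives (alphabetical): none

Answer: none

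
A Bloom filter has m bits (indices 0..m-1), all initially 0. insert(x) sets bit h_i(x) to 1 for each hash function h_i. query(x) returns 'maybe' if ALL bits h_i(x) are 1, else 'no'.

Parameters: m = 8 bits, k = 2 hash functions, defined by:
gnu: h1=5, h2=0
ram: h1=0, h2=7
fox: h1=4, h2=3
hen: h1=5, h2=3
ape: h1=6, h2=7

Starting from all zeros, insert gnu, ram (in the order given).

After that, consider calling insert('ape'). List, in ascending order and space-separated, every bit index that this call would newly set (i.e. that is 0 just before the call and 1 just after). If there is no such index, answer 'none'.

Start: bits=00000000
After insert 'gnu': sets bits 0 5 -> bits=10000100
After insert 'ram': sets bits 0 7 -> bits=10000101
insert 'ape' would touch bits 6 7; currently bit6=0, bit7=1
Bits that are 0 among those (would change 0->1): 6

Answer: 6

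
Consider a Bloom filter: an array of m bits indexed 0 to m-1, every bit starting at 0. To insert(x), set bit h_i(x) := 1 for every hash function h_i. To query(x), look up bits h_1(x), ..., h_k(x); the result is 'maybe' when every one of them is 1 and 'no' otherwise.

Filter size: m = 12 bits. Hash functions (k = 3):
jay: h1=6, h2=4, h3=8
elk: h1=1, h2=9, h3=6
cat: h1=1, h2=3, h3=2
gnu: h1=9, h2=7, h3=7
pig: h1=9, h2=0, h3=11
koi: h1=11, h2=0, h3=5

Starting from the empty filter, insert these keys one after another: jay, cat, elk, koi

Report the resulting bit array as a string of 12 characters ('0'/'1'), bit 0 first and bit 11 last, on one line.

Answer: 111111101101

Derivation:
Start: bits=000000000000
After insert 'jay': sets bits 4 6 8 -> bits=000010101000
After insert 'cat': sets bits 1 2 3 -> bits=011110101000
After insert 'elk': sets bits 1 6 9 -> bits=011110101100
After insert 'koi': sets bits 0 5 11 -> bits=111111101101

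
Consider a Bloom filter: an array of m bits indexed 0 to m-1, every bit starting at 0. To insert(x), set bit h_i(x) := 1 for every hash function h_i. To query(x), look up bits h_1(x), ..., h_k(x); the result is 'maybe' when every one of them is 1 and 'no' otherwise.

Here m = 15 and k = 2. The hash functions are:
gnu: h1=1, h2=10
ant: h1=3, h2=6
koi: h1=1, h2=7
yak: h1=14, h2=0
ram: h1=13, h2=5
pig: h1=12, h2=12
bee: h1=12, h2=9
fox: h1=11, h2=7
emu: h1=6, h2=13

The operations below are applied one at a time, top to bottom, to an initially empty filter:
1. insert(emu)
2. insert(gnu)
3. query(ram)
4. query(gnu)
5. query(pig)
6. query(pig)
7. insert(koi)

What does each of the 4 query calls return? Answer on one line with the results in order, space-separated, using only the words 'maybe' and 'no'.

Start: bits=000000000000000
Op 1: insert emu -> sets bits 6 13 -> bits=000000100000010
Op 2: insert gnu -> sets bits 1 10 -> bits=010000100010010
Op 3: query ram -> checks bit5=0, bit13=1 (has a 0) -> no
Op 4: query gnu -> checks bit1=1, bit10=1 (all 1) -> maybe
Op 5: query pig -> checks bit12=0 (has a 0) -> no
Op 6: query pig -> checks bit12=0 (has a 0) -> no
Op 7: insert koi -> sets bits 1 7 -> bits=010000110010010
Query results in order: no maybe no no

Answer: no maybe no no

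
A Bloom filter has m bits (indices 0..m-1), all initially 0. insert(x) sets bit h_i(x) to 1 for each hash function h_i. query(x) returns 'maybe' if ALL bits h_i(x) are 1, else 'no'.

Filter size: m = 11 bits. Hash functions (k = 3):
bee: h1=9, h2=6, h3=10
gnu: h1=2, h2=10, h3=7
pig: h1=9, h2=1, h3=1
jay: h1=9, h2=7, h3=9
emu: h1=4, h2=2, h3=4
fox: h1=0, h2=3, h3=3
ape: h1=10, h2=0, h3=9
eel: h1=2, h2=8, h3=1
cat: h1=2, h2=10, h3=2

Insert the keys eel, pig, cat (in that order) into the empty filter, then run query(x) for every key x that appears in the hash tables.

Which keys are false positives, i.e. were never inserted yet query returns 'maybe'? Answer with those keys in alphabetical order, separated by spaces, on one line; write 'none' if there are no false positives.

Answer: none

Derivation:
Start: bits=00000000000
After insert 'eel': sets bits 1 2 8 -> bits=01100000100
After insert 'pig': sets bits 1 9 -> bits=01100000110
After insert 'cat': sets bits 2 10 -> bits=01100000111
Not inserted: ape bee emu fox gnu jay — query each against bits=01100000111:
query ape: checks bit0=0, bit9=1, bit10=1 (has a 0) -> no => not a false positive
query bee: checks bit6=0, bit9=1, bit10=1 (has a 0) -> no => not a false positive
query emu: checks bit2=1, bit4=0 (has a 0) -> no => not a false positive
query fox: checks bit0=0, bit3=0 (has a 0) -> no => not a false positive
query gnu: checks bit2=1, bit7=0, bit10=1 (has a 0) -> no => not a false positive
query jay: checks bit7=0, bit9=1 (has a 0) -> no => not a false positive
False positives (alphabetical): none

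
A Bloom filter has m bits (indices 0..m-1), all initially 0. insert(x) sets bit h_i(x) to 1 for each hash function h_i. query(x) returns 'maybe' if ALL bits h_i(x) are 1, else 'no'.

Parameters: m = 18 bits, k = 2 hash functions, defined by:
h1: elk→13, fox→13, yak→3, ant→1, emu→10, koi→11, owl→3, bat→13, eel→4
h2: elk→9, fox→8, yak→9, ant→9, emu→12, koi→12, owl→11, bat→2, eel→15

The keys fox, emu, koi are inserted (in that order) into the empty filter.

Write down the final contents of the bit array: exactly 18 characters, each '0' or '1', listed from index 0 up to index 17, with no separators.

Answer: 000000001011110000

Derivation:
Start: bits=000000000000000000
After insert 'fox': sets bits 8 13 -> bits=000000001000010000
After insert 'emu': sets bits 10 12 -> bits=000000001010110000
After insert 'koi': sets bits 11 12 -> bits=000000001011110000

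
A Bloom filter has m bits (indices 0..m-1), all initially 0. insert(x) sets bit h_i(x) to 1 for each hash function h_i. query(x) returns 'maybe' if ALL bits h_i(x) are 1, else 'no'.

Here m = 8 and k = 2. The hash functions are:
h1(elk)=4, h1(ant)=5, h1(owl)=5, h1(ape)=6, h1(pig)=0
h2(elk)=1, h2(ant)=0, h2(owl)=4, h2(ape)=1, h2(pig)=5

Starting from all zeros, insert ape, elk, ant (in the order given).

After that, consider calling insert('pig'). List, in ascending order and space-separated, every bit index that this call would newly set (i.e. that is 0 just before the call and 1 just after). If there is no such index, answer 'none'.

Start: bits=00000000
After insert 'ape': sets bits 1 6 -> bits=01000010
After insert 'elk': sets bits 1 4 -> bits=01001010
After insert 'ant': sets bits 0 5 -> bits=11001110
insert 'pig' would touch bits 0 5; currently bit0=1, bit5=1
Bits that are 0 among those (would change 0->1): none

Answer: none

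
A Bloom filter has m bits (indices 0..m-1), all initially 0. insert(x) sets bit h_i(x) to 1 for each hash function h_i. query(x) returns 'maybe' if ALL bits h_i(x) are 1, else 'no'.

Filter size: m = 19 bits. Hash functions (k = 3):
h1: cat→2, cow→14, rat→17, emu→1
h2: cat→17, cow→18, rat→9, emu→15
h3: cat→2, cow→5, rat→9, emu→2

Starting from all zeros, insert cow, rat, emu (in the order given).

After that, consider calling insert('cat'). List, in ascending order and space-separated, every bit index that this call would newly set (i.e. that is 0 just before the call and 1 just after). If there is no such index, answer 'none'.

Answer: none

Derivation:
Start: bits=0000000000000000000
After insert 'cow': sets bits 5 14 18 -> bits=0000010000000010001
After insert 'rat': sets bits 9 17 -> bits=0000010001000010011
After insert 'emu': sets bits 1 2 15 -> bits=0110010001000011011
insert 'cat' would touch bits 2 17; currently bit2=1, bit17=1
Bits that are 0 among those (would change 0->1): none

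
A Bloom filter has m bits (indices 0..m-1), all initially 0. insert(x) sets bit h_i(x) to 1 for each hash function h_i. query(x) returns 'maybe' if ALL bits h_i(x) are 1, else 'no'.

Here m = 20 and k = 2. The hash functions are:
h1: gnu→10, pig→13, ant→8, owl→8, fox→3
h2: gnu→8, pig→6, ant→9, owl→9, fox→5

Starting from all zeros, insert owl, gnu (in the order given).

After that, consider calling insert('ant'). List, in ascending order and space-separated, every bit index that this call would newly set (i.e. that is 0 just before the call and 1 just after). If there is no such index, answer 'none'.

Start: bits=00000000000000000000
After insert 'owl': sets bits 8 9 -> bits=00000000110000000000
After insert 'gnu': sets bits 8 10 -> bits=00000000111000000000
insert 'ant' would touch bits 8 9; currently bit8=1, bit9=1
Bits that are 0 among those (would change 0->1): none

Answer: none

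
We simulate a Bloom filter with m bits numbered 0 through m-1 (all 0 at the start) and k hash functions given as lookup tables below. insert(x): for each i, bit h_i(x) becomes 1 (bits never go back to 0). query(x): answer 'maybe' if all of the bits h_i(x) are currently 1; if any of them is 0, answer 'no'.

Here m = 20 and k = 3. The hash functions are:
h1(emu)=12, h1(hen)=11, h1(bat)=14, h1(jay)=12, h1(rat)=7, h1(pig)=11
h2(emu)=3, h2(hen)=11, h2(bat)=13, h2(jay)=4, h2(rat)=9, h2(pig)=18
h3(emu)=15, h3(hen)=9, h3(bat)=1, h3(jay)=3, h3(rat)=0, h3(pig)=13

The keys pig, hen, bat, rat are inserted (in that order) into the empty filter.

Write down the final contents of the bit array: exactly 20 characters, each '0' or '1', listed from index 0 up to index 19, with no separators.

Answer: 11000001010101100010

Derivation:
Start: bits=00000000000000000000
After insert 'pig': sets bits 11 13 18 -> bits=00000000000101000010
After insert 'hen': sets bits 9 11 -> bits=00000000010101000010
After insert 'bat': sets bits 1 13 14 -> bits=01000000010101100010
After insert 'rat': sets bits 0 7 9 -> bits=11000001010101100010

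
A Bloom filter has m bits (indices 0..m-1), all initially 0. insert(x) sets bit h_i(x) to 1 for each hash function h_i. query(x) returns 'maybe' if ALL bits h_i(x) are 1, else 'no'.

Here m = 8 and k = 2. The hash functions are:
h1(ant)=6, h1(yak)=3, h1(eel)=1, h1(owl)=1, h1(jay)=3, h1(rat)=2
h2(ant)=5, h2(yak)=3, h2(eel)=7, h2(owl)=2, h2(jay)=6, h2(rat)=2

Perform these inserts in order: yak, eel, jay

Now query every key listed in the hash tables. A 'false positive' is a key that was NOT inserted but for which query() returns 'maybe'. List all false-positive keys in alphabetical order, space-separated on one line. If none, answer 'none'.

Answer: none

Derivation:
Start: bits=00000000
After insert 'yak': sets bits 3 -> bits=00010000
After insert 'eel': sets bits 1 7 -> bits=01010001
After insert 'jay': sets bits 3 6 -> bits=01010011
Not inserted: ant owl rat — query each against bits=01010011:
query ant: checks bit5=0, bit6=1 (has a 0) -> no => not a false positive
query owl: checks bit1=1, bit2=0 (has a 0) -> no => not a false positive
query rat: checks bit2=0 (has a 0) -> no => not a false positive
False positives (alphabetical): none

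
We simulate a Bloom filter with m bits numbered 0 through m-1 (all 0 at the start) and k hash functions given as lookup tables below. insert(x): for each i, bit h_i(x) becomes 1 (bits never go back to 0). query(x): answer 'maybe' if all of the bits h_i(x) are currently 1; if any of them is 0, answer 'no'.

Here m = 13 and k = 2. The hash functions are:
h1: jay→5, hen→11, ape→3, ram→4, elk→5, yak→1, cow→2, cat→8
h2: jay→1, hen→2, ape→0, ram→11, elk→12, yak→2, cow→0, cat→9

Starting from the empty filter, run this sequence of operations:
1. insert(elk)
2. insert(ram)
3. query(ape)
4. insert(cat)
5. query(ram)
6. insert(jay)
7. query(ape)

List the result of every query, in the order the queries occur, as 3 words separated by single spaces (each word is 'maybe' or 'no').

Start: bits=0000000000000
Op 1: insert elk -> sets bits 5 12 -> bits=0000010000001
Op 2: insert ram -> sets bits 4 11 -> bits=0000110000011
Op 3: query ape -> checks bit0=0, bit3=0 (has a 0) -> no
Op 4: insert cat -> sets bits 8 9 -> bits=0000110011011
Op 5: query ram -> checks bit4=1, bit11=1 (all 1) -> maybe
Op 6: insert jay -> sets bits 1 5 -> bits=0100110011011
Op 7: query ape -> checks bit0=0, bit3=0 (has a 0) -> no
Query results in order: no maybe no

Answer: no maybe no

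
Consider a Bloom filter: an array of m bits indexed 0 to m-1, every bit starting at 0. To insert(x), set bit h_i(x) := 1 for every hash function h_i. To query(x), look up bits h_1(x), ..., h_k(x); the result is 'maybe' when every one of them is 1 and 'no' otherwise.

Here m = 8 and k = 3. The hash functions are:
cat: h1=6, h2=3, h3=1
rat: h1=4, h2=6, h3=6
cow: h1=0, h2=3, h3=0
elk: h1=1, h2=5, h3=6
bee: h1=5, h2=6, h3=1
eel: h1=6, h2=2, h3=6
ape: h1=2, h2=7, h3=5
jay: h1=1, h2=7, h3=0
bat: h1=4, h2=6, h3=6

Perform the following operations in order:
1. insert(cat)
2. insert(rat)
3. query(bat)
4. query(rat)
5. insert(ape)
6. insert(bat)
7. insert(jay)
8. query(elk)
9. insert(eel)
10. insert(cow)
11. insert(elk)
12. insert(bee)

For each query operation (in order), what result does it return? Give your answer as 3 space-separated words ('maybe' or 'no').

Answer: maybe maybe maybe

Derivation:
Start: bits=00000000
Op 1: insert cat -> sets bits 1 3 6 -> bits=01010010
Op 2: insert rat -> sets bits 4 6 -> bits=01011010
Op 3: query bat -> checks bit4=1, bit6=1 (all 1) -> maybe
Op 4: query rat -> checks bit4=1, bit6=1 (all 1) -> maybe
Op 5: insert ape -> sets bits 2 5 7 -> bits=01111111
Op 6: insert bat -> sets bits 4 6 -> bits=01111111
Op 7: insert jay -> sets bits 0 1 7 -> bits=11111111
Op 8: query elk -> checks bit1=1, bit5=1, bit6=1 (all 1) -> maybe
Op 9: insert eel -> sets bits 2 6 -> bits=11111111
Op 10: insert cow -> sets bits 0 3 -> bits=11111111
Op 11: insert elk -> sets bits 1 5 6 -> bits=11111111
Op 12: insert bee -> sets bits 1 5 6 -> bits=11111111
Query results in order: maybe maybe maybe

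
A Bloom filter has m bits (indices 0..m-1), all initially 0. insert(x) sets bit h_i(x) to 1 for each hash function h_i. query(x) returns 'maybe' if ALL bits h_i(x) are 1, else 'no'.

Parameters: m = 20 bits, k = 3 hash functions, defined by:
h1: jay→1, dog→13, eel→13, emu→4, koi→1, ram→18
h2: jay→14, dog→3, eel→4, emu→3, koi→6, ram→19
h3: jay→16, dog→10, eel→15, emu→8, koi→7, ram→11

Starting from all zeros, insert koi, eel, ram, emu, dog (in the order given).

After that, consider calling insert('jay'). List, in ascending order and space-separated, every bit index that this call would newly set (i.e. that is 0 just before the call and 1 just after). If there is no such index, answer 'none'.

Answer: 14 16

Derivation:
Start: bits=00000000000000000000
After insert 'koi': sets bits 1 6 7 -> bits=01000011000000000000
After insert 'eel': sets bits 4 13 15 -> bits=01001011000001010000
After insert 'ram': sets bits 11 18 19 -> bits=01001011000101010011
After insert 'emu': sets bits 3 4 8 -> bits=01011011100101010011
After insert 'dog': sets bits 3 10 13 -> bits=01011011101101010011
insert 'jay' would touch bits 1 14 16; currently bit1=1, bit14=0, bit16=0
Bits that are 0 among those (would change 0->1): 14 16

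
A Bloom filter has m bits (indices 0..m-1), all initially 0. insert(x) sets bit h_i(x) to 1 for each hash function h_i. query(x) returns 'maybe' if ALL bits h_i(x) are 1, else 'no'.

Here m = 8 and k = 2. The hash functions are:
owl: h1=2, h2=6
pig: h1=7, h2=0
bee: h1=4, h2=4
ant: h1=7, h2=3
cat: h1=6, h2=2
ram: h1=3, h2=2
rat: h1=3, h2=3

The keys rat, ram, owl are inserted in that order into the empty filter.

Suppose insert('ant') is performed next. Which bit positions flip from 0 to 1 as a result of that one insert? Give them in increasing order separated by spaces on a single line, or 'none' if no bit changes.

Answer: 7

Derivation:
Start: bits=00000000
After insert 'rat': sets bits 3 -> bits=00010000
After insert 'ram': sets bits 2 3 -> bits=00110000
After insert 'owl': sets bits 2 6 -> bits=00110010
insert 'ant' would touch bits 3 7; currently bit3=1, bit7=0
Bits that are 0 among those (would change 0->1): 7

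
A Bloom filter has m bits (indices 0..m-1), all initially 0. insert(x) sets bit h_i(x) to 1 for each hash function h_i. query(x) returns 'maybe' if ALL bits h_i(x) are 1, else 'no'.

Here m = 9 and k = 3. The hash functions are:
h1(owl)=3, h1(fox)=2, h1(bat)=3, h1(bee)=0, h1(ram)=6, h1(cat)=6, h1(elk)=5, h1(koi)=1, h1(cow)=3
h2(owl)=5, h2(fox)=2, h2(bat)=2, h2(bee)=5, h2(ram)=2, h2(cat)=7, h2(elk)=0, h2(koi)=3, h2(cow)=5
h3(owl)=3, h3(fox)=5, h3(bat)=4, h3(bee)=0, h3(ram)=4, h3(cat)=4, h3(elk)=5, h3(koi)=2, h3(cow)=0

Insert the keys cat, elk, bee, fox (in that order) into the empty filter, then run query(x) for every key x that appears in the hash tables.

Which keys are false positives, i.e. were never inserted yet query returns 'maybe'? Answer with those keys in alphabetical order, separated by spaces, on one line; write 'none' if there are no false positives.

Start: bits=000000000
After insert 'cat': sets bits 4 6 7 -> bits=000010110
After insert 'elk': sets bits 0 5 -> bits=100011110
After insert 'bee': sets bits 0 5 -> bits=100011110
After insert 'fox': sets bits 2 5 -> bits=101011110
Not inserted: bat cow koi owl ram — query each against bits=101011110:
query bat: checks bit2=1, bit3=0, bit4=1 (has a 0) -> no => not a false positive
query cow: checks bit0=1, bit3=0, bit5=1 (has a 0) -> no => not a false positive
query koi: checks bit1=0, bit2=1, bit3=0 (has a 0) -> no => not a false positive
query owl: checks bit3=0, bit5=1 (has a 0) -> no => not a false positive
query ram: checks bit2=1, bit4=1, bit6=1 (all 1) -> maybe => FALSE POSITIVE
False positives (alphabetical): ram

Answer: ram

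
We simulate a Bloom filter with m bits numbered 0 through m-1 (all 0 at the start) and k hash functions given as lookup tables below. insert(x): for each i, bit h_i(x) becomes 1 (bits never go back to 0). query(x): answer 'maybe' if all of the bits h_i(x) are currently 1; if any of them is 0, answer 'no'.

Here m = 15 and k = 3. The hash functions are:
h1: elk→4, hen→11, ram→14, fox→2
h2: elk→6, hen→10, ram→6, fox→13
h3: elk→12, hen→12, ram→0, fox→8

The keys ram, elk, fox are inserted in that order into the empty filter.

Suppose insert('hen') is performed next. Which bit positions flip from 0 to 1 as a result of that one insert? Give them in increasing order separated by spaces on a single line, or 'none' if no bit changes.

Start: bits=000000000000000
After insert 'ram': sets bits 0 6 14 -> bits=100000100000001
After insert 'elk': sets bits 4 6 12 -> bits=100010100000101
After insert 'fox': sets bits 2 8 13 -> bits=101010101000111
insert 'hen' would touch bits 10 11 12; currently bit10=0, bit11=0, bit12=1
Bits that are 0 among those (would change 0->1): 10 11

Answer: 10 11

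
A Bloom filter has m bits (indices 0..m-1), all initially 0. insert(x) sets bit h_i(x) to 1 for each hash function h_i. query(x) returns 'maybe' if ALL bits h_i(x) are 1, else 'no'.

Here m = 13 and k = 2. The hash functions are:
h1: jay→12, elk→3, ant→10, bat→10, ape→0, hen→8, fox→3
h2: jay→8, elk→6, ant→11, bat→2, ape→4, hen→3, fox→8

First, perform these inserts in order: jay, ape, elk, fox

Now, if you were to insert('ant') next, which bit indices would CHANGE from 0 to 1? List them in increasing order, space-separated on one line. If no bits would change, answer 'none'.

Answer: 10 11

Derivation:
Start: bits=0000000000000
After insert 'jay': sets bits 8 12 -> bits=0000000010001
After insert 'ape': sets bits 0 4 -> bits=1000100010001
After insert 'elk': sets bits 3 6 -> bits=1001101010001
After insert 'fox': sets bits 3 8 -> bits=1001101010001
insert 'ant' would touch bits 10 11; currently bit10=0, bit11=0
Bits that are 0 among those (would change 0->1): 10 11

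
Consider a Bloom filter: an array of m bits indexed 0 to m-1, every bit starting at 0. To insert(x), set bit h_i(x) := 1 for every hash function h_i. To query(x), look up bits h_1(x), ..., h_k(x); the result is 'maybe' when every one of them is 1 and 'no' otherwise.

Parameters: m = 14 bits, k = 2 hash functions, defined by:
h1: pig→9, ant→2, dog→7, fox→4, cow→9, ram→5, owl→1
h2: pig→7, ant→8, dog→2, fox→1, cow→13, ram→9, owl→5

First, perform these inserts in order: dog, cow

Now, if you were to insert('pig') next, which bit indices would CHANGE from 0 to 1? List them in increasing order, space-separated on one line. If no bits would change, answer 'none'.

Answer: none

Derivation:
Start: bits=00000000000000
After insert 'dog': sets bits 2 7 -> bits=00100001000000
After insert 'cow': sets bits 9 13 -> bits=00100001010001
insert 'pig' would touch bits 7 9; currently bit7=1, bit9=1
Bits that are 0 among those (would change 0->1): none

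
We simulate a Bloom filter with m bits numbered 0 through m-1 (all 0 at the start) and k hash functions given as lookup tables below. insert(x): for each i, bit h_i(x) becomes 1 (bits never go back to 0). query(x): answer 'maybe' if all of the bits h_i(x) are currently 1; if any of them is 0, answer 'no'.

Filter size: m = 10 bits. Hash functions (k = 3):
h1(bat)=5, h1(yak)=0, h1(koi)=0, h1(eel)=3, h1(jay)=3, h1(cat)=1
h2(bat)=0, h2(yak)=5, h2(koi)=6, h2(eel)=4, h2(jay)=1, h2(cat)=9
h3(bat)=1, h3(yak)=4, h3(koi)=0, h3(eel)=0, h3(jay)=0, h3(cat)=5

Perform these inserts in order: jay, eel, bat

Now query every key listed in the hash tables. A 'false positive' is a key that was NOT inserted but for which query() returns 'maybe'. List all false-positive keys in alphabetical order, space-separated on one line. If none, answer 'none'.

Start: bits=0000000000
After insert 'jay': sets bits 0 1 3 -> bits=1101000000
After insert 'eel': sets bits 0 3 4 -> bits=1101100000
After insert 'bat': sets bits 0 1 5 -> bits=1101110000
Not inserted: cat koi yak — query each against bits=1101110000:
query cat: checks bit1=1, bit5=1, bit9=0 (has a 0) -> no => not a false positive
query koi: checks bit0=1, bit6=0 (has a 0) -> no => not a false positive
query yak: checks bit0=1, bit4=1, bit5=1 (all 1) -> maybe => FALSE POSITIVE
False positives (alphabetical): yak

Answer: yak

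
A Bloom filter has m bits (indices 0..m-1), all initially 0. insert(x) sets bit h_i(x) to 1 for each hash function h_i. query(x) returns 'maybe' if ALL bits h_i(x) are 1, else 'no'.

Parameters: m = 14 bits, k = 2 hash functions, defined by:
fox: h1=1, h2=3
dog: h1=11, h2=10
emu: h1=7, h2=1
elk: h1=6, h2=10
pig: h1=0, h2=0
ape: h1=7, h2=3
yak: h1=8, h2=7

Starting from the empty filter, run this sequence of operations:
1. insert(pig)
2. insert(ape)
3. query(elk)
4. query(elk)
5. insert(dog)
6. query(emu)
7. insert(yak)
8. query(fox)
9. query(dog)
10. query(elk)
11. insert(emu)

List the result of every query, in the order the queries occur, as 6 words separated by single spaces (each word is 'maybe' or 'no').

Answer: no no no no maybe no

Derivation:
Start: bits=00000000000000
Op 1: insert pig -> sets bits 0 -> bits=10000000000000
Op 2: insert ape -> sets bits 3 7 -> bits=10010001000000
Op 3: query elk -> checks bit6=0, bit10=0 (has a 0) -> no
Op 4: query elk -> checks bit6=0, bit10=0 (has a 0) -> no
Op 5: insert dog -> sets bits 10 11 -> bits=10010001001100
Op 6: query emu -> checks bit1=0, bit7=1 (has a 0) -> no
Op 7: insert yak -> sets bits 7 8 -> bits=10010001101100
Op 8: query fox -> checks bit1=0, bit3=1 (has a 0) -> no
Op 9: query dog -> checks bit10=1, bit11=1 (all 1) -> maybe
Op 10: query elk -> checks bit6=0, bit10=1 (has a 0) -> no
Op 11: insert emu -> sets bits 1 7 -> bits=11010001101100
Query results in order: no no no no maybe no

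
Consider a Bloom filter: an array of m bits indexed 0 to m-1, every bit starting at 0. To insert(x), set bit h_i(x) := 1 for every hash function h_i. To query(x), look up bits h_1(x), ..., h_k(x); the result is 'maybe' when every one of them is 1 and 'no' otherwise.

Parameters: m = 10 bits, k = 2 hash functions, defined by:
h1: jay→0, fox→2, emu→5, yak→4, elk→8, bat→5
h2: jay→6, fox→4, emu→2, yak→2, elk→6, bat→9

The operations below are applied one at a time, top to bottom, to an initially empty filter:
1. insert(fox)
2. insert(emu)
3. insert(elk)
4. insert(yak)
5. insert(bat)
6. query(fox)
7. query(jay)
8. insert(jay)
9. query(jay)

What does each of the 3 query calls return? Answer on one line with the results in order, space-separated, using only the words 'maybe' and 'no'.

Start: bits=0000000000
Op 1: insert fox -> sets bits 2 4 -> bits=0010100000
Op 2: insert emu -> sets bits 2 5 -> bits=0010110000
Op 3: insert elk -> sets bits 6 8 -> bits=0010111010
Op 4: insert yak -> sets bits 2 4 -> bits=0010111010
Op 5: insert bat -> sets bits 5 9 -> bits=0010111011
Op 6: query fox -> checks bit2=1, bit4=1 (all 1) -> maybe
Op 7: query jay -> checks bit0=0, bit6=1 (has a 0) -> no
Op 8: insert jay -> sets bits 0 6 -> bits=1010111011
Op 9: query jay -> checks bit0=1, bit6=1 (all 1) -> maybe
Query results in order: maybe no maybe

Answer: maybe no maybe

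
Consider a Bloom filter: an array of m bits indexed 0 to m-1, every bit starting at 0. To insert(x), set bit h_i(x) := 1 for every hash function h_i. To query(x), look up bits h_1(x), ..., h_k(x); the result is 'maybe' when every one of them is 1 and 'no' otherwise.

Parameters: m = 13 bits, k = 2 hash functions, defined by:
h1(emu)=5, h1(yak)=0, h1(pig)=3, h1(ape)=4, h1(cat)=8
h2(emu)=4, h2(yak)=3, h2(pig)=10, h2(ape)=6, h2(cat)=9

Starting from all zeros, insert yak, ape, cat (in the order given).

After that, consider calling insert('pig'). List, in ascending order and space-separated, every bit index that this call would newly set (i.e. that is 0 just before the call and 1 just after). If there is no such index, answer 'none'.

Start: bits=0000000000000
After insert 'yak': sets bits 0 3 -> bits=1001000000000
After insert 'ape': sets bits 4 6 -> bits=1001101000000
After insert 'cat': sets bits 8 9 -> bits=1001101011000
insert 'pig' would touch bits 3 10; currently bit3=1, bit10=0
Bits that are 0 among those (would change 0->1): 10

Answer: 10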